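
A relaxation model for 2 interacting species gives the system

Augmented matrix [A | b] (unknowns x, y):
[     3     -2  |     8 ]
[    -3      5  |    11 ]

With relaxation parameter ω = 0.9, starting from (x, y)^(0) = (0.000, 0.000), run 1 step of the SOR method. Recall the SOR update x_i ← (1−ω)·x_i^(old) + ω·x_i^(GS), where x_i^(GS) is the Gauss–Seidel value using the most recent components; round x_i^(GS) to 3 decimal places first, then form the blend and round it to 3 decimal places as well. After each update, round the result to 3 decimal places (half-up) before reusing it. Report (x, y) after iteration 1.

Iteration 1:
  x: GS value = (8 - (-2)·0.000) / (3) = 2.667;  x ← (1−ω)·0.000 + ω·2.667 = 2.400
  y: GS value = (11 - (-3)·2.400) / (5) = 3.640;  y ← (1−ω)·0.000 + ω·3.640 = 3.276

(2.400, 3.276)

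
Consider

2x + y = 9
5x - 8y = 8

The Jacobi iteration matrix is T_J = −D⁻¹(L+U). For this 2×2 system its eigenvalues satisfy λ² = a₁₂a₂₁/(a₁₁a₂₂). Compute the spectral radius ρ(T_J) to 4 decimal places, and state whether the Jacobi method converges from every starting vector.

0.5590

a₁₂a₂₁/(a₁₁a₂₂) = (1)·(5) / ((2)·(-8)) = -0.312500
ρ = √|-0.312500| = √0.312500 = 0.5590
ρ < 1, so Jacobi converges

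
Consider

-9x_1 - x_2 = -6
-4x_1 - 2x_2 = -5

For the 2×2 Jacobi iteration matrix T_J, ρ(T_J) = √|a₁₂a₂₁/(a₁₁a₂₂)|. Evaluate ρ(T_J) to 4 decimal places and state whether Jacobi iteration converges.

a₁₂a₂₁/(a₁₁a₂₂) = (-1)·(-4) / ((-9)·(-2)) = 0.222222
ρ = √|0.222222| = √0.222222 = 0.4714
ρ < 1, so Jacobi converges

0.4714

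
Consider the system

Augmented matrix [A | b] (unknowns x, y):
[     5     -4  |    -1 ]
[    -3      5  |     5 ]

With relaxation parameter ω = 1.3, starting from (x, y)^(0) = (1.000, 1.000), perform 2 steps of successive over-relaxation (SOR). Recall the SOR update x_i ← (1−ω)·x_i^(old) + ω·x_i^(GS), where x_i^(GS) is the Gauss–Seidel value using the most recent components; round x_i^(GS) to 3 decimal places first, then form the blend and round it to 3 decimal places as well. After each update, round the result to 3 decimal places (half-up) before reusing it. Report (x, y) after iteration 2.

(1.025, 1.687)

Iteration 1:
  x: GS value = (-1 - (-4)·1.000) / (5) = 0.600;  x ← (1−ω)·1.000 + ω·0.600 = 0.480
  y: GS value = (5 - (-3)·0.480) / (5) = 1.288;  y ← (1−ω)·1.000 + ω·1.288 = 1.374
Iteration 2:
  x: GS value = (-1 - (-4)·1.374) / (5) = 0.899;  x ← (1−ω)·0.480 + ω·0.899 = 1.025
  y: GS value = (5 - (-3)·1.025) / (5) = 1.615;  y ← (1−ω)·1.374 + ω·1.615 = 1.687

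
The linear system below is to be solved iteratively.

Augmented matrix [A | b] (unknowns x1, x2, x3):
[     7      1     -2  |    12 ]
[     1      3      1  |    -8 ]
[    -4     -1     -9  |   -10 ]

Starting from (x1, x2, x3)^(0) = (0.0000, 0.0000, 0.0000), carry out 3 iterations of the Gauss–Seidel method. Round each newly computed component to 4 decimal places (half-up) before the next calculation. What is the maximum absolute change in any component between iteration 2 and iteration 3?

Iteration 1:
  x1 = (12 - (1)·0.0000 - (-2)·0.0000) / (7) = 1.7143
  x2 = (-8 - (1)·1.7143 - (1)·0.0000) / (3) = -3.2381
  x3 = (-10 - (-4)·1.7143 - (-1)·-3.2381) / (-9) = 0.7090
Iteration 2:
  x1 = (12 - (1)·-3.2381 - (-2)·0.7090) / (7) = 2.3794
  x2 = (-8 - (1)·2.3794 - (1)·0.7090) / (3) = -3.6961
  x3 = (-10 - (-4)·2.3794 - (-1)·-3.6961) / (-9) = 0.4643
Iteration 3:
  x1 = (12 - (1)·-3.6961 - (-2)·0.4643) / (7) = 2.3750
  x2 = (-8 - (1)·2.3750 - (1)·0.4643) / (3) = -3.6131
  x3 = (-10 - (-4)·2.3750 - (-1)·-3.6131) / (-9) = 0.4570
Change: (-0.0044, 0.0830, -0.0073) → max |·| = 0.0830

0.0830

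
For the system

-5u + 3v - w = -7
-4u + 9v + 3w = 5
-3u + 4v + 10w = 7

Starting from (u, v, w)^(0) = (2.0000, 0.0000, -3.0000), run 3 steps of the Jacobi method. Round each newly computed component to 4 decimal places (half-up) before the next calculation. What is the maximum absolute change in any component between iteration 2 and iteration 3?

0.7553

Iteration 1:
  u = (-7 - (3)·0.0000 - (-1)·-3.0000) / (-5) = 2.0000
  v = (5 - (-4)·2.0000 - (3)·-3.0000) / (9) = 2.4444
  w = (7 - (-3)·2.0000 - (4)·0.0000) / (10) = 1.3000
Iteration 2:
  u = (-7 - (3)·2.4444 - (-1)·1.3000) / (-5) = 2.6066
  v = (5 - (-4)·2.0000 - (3)·1.3000) / (9) = 1.0111
  w = (7 - (-3)·2.0000 - (4)·2.4444) / (10) = 0.3222
Iteration 3:
  u = (-7 - (3)·1.0111 - (-1)·0.3222) / (-5) = 1.9422
  v = (5 - (-4)·2.6066 - (3)·0.3222) / (9) = 1.6066
  w = (7 - (-3)·2.6066 - (4)·1.0111) / (10) = 1.0775
Change: (-0.6644, 0.5955, 0.7553) → max |·| = 0.7553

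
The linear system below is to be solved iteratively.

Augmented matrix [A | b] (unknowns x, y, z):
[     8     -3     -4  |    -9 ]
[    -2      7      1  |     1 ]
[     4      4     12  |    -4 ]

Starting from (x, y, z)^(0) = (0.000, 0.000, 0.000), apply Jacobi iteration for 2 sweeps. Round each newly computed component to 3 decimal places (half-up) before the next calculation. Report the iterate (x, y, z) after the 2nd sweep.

(-1.238, -0.131, -0.006)

Iteration 1:
  x = (-9 - (-3)·0.000 - (-4)·0.000) / (8) = -1.125
  y = (1 - (-2)·0.000 - (1)·0.000) / (7) = 0.143
  z = (-4 - (4)·0.000 - (4)·0.000) / (12) = -0.333
Iteration 2:
  x = (-9 - (-3)·0.143 - (-4)·-0.333) / (8) = -1.238
  y = (1 - (-2)·-1.125 - (1)·-0.333) / (7) = -0.131
  z = (-4 - (4)·-1.125 - (4)·0.143) / (12) = -0.006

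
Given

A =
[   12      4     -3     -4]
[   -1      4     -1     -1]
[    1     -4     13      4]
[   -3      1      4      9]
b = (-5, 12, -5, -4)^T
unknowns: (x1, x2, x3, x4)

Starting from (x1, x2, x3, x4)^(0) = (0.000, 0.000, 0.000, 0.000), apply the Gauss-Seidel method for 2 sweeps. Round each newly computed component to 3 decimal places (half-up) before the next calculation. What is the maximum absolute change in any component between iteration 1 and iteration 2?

Iteration 1:
  x1 = (-5 - (4)·0.000 - (-3)·0.000 - (-4)·0.000) / (12) = -0.417
  x2 = (12 - (-1)·-0.417 - (-1)·0.000 - (-1)·0.000) / (4) = 2.896
  x3 = (-5 - (1)·-0.417 - (-4)·2.896 - (4)·0.000) / (13) = 0.539
  x4 = (-4 - (-3)·-0.417 - (1)·2.896 - (4)·0.539) / (9) = -1.145
Iteration 2:
  x1 = (-5 - (4)·2.896 - (-3)·0.539 - (-4)·-1.145) / (12) = -1.629
  x2 = (12 - (-1)·-1.629 - (-1)·0.539 - (-1)·-1.145) / (4) = 2.441
  x3 = (-5 - (1)·-1.629 - (-4)·2.441 - (4)·-1.145) / (13) = 0.844
  x4 = (-4 - (-3)·-1.629 - (1)·2.441 - (4)·0.844) / (9) = -1.634
Change: (-1.212, -0.455, 0.305, -0.489) → max |·| = 1.212

1.212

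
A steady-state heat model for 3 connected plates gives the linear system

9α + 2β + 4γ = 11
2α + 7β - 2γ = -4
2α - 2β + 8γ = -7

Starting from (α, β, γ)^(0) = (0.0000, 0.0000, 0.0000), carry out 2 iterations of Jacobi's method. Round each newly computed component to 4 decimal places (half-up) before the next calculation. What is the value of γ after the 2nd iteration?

Iteration 1:
  α = (11 - (2)·0.0000 - (4)·0.0000) / (9) = 1.2222
  β = (-4 - (2)·0.0000 - (-2)·0.0000) / (7) = -0.5714
  γ = (-7 - (2)·0.0000 - (-2)·0.0000) / (8) = -0.8750
Iteration 2:
  α = (11 - (2)·-0.5714 - (4)·-0.8750) / (9) = 1.7381
  β = (-4 - (2)·1.2222 - (-2)·-0.8750) / (7) = -1.1706
  γ = (-7 - (2)·1.2222 - (-2)·-0.5714) / (8) = -1.3234

-1.3234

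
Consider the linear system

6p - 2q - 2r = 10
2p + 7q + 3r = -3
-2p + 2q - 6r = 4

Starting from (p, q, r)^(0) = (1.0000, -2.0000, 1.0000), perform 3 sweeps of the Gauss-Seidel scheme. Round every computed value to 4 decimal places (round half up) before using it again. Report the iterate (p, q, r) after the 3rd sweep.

Iteration 1:
  p = (10 - (-2)·-2.0000 - (-2)·1.0000) / (6) = 1.3333
  q = (-3 - (2)·1.3333 - (3)·1.0000) / (7) = -1.2381
  r = (4 - (-2)·1.3333 - (2)·-1.2381) / (-6) = -1.5238
Iteration 2:
  p = (10 - (-2)·-1.2381 - (-2)·-1.5238) / (6) = 0.7460
  q = (-3 - (2)·0.7460 - (3)·-1.5238) / (7) = 0.0113
  r = (4 - (-2)·0.7460 - (2)·0.0113) / (-6) = -0.9116
Iteration 3:
  p = (10 - (-2)·0.0113 - (-2)·-0.9116) / (6) = 1.3666
  q = (-3 - (2)·1.3666 - (3)·-0.9116) / (7) = -0.4283
  r = (4 - (-2)·1.3666 - (2)·-0.4283) / (-6) = -1.2650

(1.3666, -0.4283, -1.2650)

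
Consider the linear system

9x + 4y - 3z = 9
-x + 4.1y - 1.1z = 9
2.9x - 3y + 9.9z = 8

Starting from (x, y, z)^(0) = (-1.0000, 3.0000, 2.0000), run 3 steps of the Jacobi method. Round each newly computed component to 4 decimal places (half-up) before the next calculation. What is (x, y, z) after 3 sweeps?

(0.2367, 2.7256, 1.4960)

Iteration 1:
  x = (9 - (4)·3.0000 - (-3)·2.0000) / (9) = 0.3333
  y = (9 - (-1)·-1.0000 - (-1.1)·2.0000) / (4.1) = 2.4878
  z = (8 - (2.9)·-1.0000 - (-3)·3.0000) / (9.9) = 2.0101
Iteration 2:
  x = (9 - (4)·2.4878 - (-3)·2.0101) / (9) = 0.5643
  y = (9 - (-1)·0.3333 - (-1.1)·2.0101) / (4.1) = 2.8157
  z = (8 - (2.9)·0.3333 - (-3)·2.4878) / (9.9) = 1.4643
Iteration 3:
  x = (9 - (4)·2.8157 - (-3)·1.4643) / (9) = 0.2367
  y = (9 - (-1)·0.5643 - (-1.1)·1.4643) / (4.1) = 2.7256
  z = (8 - (2.9)·0.5643 - (-3)·2.8157) / (9.9) = 1.4960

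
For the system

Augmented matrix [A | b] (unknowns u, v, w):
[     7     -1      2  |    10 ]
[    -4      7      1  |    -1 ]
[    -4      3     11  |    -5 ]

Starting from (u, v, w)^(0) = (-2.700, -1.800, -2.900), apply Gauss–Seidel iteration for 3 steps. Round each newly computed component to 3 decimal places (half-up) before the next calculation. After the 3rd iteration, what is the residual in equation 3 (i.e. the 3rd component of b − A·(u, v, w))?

0.003

Iteration 1:
  u = (10 - (-1)·-1.800 - (2)·-2.900) / (7) = 2.000
  v = (-1 - (-4)·2.000 - (1)·-2.900) / (7) = 1.414
  w = (-5 - (-4)·2.000 - (3)·1.414) / (11) = -0.113
Iteration 2:
  u = (10 - (-1)·1.414 - (2)·-0.113) / (7) = 1.663
  v = (-1 - (-4)·1.663 - (1)·-0.113) / (7) = 0.824
  w = (-5 - (-4)·1.663 - (3)·0.824) / (11) = -0.075
Iteration 3:
  u = (10 - (-1)·0.824 - (2)·-0.075) / (7) = 1.568
  v = (-1 - (-4)·1.568 - (1)·-0.075) / (7) = 0.764
  w = (-5 - (-4)·1.568 - (3)·0.764) / (11) = -0.093
Residual b − A·x = (-0.026, 0.017, 0.003)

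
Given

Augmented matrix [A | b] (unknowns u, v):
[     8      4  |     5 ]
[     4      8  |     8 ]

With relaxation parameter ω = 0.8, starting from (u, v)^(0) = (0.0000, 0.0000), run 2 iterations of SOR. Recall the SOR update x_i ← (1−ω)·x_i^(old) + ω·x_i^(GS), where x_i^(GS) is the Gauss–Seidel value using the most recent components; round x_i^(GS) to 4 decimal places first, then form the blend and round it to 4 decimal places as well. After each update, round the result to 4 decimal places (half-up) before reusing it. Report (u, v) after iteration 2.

Iteration 1:
  u: GS value = (5 - (4)·0.0000) / (8) = 0.6250;  u ← (1−ω)·0.0000 + ω·0.6250 = 0.5000
  v: GS value = (8 - (4)·0.5000) / (8) = 0.7500;  v ← (1−ω)·0.0000 + ω·0.7500 = 0.6000
Iteration 2:
  u: GS value = (5 - (4)·0.6000) / (8) = 0.3250;  u ← (1−ω)·0.5000 + ω·0.3250 = 0.3600
  v: GS value = (8 - (4)·0.3600) / (8) = 0.8200;  v ← (1−ω)·0.6000 + ω·0.8200 = 0.7760

(0.3600, 0.7760)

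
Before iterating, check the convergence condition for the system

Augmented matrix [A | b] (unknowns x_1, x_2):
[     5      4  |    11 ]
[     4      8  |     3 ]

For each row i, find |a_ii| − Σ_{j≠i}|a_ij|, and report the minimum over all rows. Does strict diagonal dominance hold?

1

row 1: |5| − (4) = 1
row 2: |8| − (4) = 4
minimum over rows = 1 → strictly diagonally dominant (convergence guaranteed)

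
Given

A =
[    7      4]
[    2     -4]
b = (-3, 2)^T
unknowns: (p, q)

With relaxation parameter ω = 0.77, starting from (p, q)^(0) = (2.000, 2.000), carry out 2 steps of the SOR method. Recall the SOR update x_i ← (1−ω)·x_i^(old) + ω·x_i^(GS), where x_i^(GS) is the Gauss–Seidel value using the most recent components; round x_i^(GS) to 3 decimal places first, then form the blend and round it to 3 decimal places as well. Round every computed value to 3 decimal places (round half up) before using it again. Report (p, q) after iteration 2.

(-0.408, -0.591)

Iteration 1:
  p: GS value = (-3 - (4)·2.000) / (7) = -1.571;  p ← (1−ω)·2.000 + ω·-1.571 = -0.750
  q: GS value = (2 - (2)·-0.750) / (-4) = -0.875;  q ← (1−ω)·2.000 + ω·-0.875 = -0.214
Iteration 2:
  p: GS value = (-3 - (4)·-0.214) / (7) = -0.306;  p ← (1−ω)·-0.750 + ω·-0.306 = -0.408
  q: GS value = (2 - (2)·-0.408) / (-4) = -0.704;  q ← (1−ω)·-0.214 + ω·-0.704 = -0.591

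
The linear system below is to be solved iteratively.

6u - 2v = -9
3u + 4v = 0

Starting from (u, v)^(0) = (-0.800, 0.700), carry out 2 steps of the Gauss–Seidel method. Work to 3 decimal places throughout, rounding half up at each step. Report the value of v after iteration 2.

0.887

Iteration 1:
  u = (-9 - (-2)·0.700) / (6) = -1.267
  v = (0 - (3)·-1.267) / (4) = 0.950
Iteration 2:
  u = (-9 - (-2)·0.950) / (6) = -1.183
  v = (0 - (3)·-1.183) / (4) = 0.887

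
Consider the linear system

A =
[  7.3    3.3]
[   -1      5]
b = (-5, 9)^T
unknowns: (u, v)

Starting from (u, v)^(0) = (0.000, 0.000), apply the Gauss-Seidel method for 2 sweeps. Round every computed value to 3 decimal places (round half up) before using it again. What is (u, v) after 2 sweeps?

(-1.437, 1.513)

Iteration 1:
  u = (-5 - (3.3)·0.000) / (7.3) = -0.685
  v = (9 - (-1)·-0.685) / (5) = 1.663
Iteration 2:
  u = (-5 - (3.3)·1.663) / (7.3) = -1.437
  v = (9 - (-1)·-1.437) / (5) = 1.513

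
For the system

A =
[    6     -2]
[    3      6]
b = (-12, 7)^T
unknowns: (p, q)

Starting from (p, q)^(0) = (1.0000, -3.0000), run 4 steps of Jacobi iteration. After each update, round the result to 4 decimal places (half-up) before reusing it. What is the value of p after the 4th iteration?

Iteration 1:
  p = (-12 - (-2)·-3.0000) / (6) = -3.0000
  q = (7 - (3)·1.0000) / (6) = 0.6667
Iteration 2:
  p = (-12 - (-2)·0.6667) / (6) = -1.7778
  q = (7 - (3)·-3.0000) / (6) = 2.6667
Iteration 3:
  p = (-12 - (-2)·2.6667) / (6) = -1.1111
  q = (7 - (3)·-1.7778) / (6) = 2.0556
Iteration 4:
  p = (-12 - (-2)·2.0556) / (6) = -1.3148
  q = (7 - (3)·-1.1111) / (6) = 1.7222

-1.3148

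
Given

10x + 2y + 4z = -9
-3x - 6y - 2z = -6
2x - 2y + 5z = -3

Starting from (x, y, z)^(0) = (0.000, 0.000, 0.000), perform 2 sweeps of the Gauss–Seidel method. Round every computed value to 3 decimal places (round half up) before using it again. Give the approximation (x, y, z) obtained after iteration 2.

Iteration 1:
  x = (-9 - (2)·0.000 - (4)·0.000) / (10) = -0.900
  y = (-6 - (-3)·-0.900 - (-2)·0.000) / (-6) = 1.450
  z = (-3 - (2)·-0.900 - (-2)·1.450) / (5) = 0.340
Iteration 2:
  x = (-9 - (2)·1.450 - (4)·0.340) / (10) = -1.326
  y = (-6 - (-3)·-1.326 - (-2)·0.340) / (-6) = 1.550
  z = (-3 - (2)·-1.326 - (-2)·1.550) / (5) = 0.550

(-1.326, 1.550, 0.550)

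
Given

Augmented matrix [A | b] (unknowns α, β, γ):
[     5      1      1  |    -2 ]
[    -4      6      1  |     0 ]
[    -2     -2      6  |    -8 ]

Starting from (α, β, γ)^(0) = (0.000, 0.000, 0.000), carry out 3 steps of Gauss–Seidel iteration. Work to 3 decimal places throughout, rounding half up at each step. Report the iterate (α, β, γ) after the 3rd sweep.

Iteration 1:
  α = (-2 - (1)·0.000 - (1)·0.000) / (5) = -0.400
  β = (0 - (-4)·-0.400 - (1)·0.000) / (6) = -0.267
  γ = (-8 - (-2)·-0.400 - (-2)·-0.267) / (6) = -1.556
Iteration 2:
  α = (-2 - (1)·-0.267 - (1)·-1.556) / (5) = -0.035
  β = (0 - (-4)·-0.035 - (1)·-1.556) / (6) = 0.236
  γ = (-8 - (-2)·-0.035 - (-2)·0.236) / (6) = -1.266
Iteration 3:
  α = (-2 - (1)·0.236 - (1)·-1.266) / (5) = -0.194
  β = (0 - (-4)·-0.194 - (1)·-1.266) / (6) = 0.082
  γ = (-8 - (-2)·-0.194 - (-2)·0.082) / (6) = -1.371

(-0.194, 0.082, -1.371)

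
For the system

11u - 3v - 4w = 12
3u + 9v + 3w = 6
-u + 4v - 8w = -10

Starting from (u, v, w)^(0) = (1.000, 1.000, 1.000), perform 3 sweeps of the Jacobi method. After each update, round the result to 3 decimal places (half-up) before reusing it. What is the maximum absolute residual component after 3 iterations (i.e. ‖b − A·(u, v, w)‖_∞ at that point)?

Iteration 1:
  u = (12 - (-3)·1.000 - (-4)·1.000) / (11) = 1.727
  v = (6 - (3)·1.000 - (3)·1.000) / (9) = 0.000
  w = (-10 - (-1)·1.000 - (4)·1.000) / (-8) = 1.625
Iteration 2:
  u = (12 - (-3)·0.000 - (-4)·1.625) / (11) = 1.682
  v = (6 - (3)·1.727 - (3)·1.625) / (9) = -0.451
  w = (-10 - (-1)·1.727 - (4)·0.000) / (-8) = 1.034
Iteration 3:
  u = (12 - (-3)·-0.451 - (-4)·1.034) / (11) = 1.344
  v = (6 - (3)·1.682 - (3)·1.034) / (9) = -0.239
  w = (-10 - (-1)·1.682 - (4)·-0.451) / (-8) = 0.814
Residual b − A·x = (-0.245, 1.677, -1.188); ∞-norm = 1.677

1.677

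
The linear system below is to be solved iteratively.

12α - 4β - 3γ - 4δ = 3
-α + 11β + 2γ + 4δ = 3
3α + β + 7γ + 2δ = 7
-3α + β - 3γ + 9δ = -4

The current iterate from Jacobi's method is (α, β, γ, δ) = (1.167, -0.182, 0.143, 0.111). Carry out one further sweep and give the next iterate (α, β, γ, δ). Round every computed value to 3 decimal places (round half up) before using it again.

(0.262, 0.312, 0.494, 0.012)

One sweep:
  α = (3 - (-4)·-0.182 - (-3)·0.143 - (-4)·0.111) / (12) = 0.262
  β = (3 - (-1)·1.167 - (2)·0.143 - (4)·0.111) / (11) = 0.312
  γ = (7 - (3)·1.167 - (1)·-0.182 - (2)·0.111) / (7) = 0.494
  δ = (-4 - (-3)·1.167 - (1)·-0.182 - (-3)·0.143) / (9) = 0.012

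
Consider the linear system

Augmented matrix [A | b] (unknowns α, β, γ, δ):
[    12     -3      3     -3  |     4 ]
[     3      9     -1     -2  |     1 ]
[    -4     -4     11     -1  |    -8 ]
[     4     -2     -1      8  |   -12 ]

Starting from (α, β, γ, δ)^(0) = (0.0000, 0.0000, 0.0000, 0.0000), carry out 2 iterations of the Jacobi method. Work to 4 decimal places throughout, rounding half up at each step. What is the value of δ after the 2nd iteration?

Iteration 1:
  α = (4 - (-3)·0.0000 - (3)·0.0000 - (-3)·0.0000) / (12) = 0.3333
  β = (1 - (3)·0.0000 - (-1)·0.0000 - (-2)·0.0000) / (9) = 0.1111
  γ = (-8 - (-4)·0.0000 - (-4)·0.0000 - (-1)·0.0000) / (11) = -0.7273
  δ = (-12 - (4)·0.0000 - (-2)·0.0000 - (-1)·0.0000) / (8) = -1.5000
Iteration 2:
  α = (4 - (-3)·0.1111 - (3)·-0.7273 - (-3)·-1.5000) / (12) = 0.1679
  β = (1 - (3)·0.3333 - (-1)·-0.7273 - (-2)·-1.5000) / (9) = -0.4141
  γ = (-8 - (-4)·0.3333 - (-4)·0.1111 - (-1)·-1.5000) / (11) = -0.7020
  δ = (-12 - (4)·0.3333 - (-2)·0.1111 - (-1)·-0.7273) / (8) = -1.7298

-1.7298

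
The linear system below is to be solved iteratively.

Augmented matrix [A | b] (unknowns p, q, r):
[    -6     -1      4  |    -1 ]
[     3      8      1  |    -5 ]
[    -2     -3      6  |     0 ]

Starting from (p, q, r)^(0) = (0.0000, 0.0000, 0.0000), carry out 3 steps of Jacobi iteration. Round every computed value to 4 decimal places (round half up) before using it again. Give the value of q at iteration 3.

Iteration 1:
  p = (-1 - (-1)·0.0000 - (4)·0.0000) / (-6) = 0.1667
  q = (-5 - (3)·0.0000 - (1)·0.0000) / (8) = -0.6250
  r = (0 - (-2)·0.0000 - (-3)·0.0000) / (6) = 0.0000
Iteration 2:
  p = (-1 - (-1)·-0.6250 - (4)·0.0000) / (-6) = 0.2708
  q = (-5 - (3)·0.1667 - (1)·0.0000) / (8) = -0.6875
  r = (0 - (-2)·0.1667 - (-3)·-0.6250) / (6) = -0.2569
Iteration 3:
  p = (-1 - (-1)·-0.6875 - (4)·-0.2569) / (-6) = 0.1100
  q = (-5 - (3)·0.2708 - (1)·-0.2569) / (8) = -0.6944
  r = (0 - (-2)·0.2708 - (-3)·-0.6875) / (6) = -0.2535

-0.6944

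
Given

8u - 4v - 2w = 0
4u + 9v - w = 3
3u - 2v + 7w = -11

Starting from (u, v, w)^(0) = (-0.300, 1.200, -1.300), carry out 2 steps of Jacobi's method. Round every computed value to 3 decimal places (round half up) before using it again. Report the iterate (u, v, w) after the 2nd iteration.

(-0.114, 0.089, -1.597)

Iteration 1:
  u = (0 - (-4)·1.200 - (-2)·-1.300) / (8) = 0.275
  v = (3 - (4)·-0.300 - (-1)·-1.300) / (9) = 0.322
  w = (-11 - (3)·-0.300 - (-2)·1.200) / (7) = -1.100
Iteration 2:
  u = (0 - (-4)·0.322 - (-2)·-1.100) / (8) = -0.114
  v = (3 - (4)·0.275 - (-1)·-1.100) / (9) = 0.089
  w = (-11 - (3)·0.275 - (-2)·0.322) / (7) = -1.597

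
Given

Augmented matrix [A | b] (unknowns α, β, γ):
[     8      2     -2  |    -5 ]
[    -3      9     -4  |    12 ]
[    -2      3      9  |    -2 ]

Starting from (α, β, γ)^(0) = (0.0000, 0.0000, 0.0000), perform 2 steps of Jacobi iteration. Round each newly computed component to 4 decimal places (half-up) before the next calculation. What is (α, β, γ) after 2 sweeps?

Iteration 1:
  α = (-5 - (2)·0.0000 - (-2)·0.0000) / (8) = -0.6250
  β = (12 - (-3)·0.0000 - (-4)·0.0000) / (9) = 1.3333
  γ = (-2 - (-2)·0.0000 - (3)·0.0000) / (9) = -0.2222
Iteration 2:
  α = (-5 - (2)·1.3333 - (-2)·-0.2222) / (8) = -1.0139
  β = (12 - (-3)·-0.6250 - (-4)·-0.2222) / (9) = 1.0262
  γ = (-2 - (-2)·-0.6250 - (3)·1.3333) / (9) = -0.8055

(-1.0139, 1.0262, -0.8055)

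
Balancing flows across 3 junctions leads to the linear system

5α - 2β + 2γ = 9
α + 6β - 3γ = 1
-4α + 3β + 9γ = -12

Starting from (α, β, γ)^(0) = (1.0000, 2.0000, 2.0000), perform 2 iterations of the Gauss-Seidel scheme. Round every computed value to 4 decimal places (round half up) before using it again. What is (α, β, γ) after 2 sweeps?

Iteration 1:
  α = (9 - (-2)·2.0000 - (2)·2.0000) / (5) = 1.8000
  β = (1 - (1)·1.8000 - (-3)·2.0000) / (6) = 0.8667
  γ = (-12 - (-4)·1.8000 - (3)·0.8667) / (9) = -0.8222
Iteration 2:
  α = (9 - (-2)·0.8667 - (2)·-0.8222) / (5) = 2.4756
  β = (1 - (1)·2.4756 - (-3)·-0.8222) / (6) = -0.6570
  γ = (-12 - (-4)·2.4756 - (3)·-0.6570) / (9) = -0.0141

(2.4756, -0.6570, -0.0141)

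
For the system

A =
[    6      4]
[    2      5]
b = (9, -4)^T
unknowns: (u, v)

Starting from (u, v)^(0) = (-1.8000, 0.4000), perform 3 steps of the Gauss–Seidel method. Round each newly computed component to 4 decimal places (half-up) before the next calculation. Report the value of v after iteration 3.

Iteration 1:
  u = (9 - (4)·0.4000) / (6) = 1.2333
  v = (-4 - (2)·1.2333) / (5) = -1.2933
Iteration 2:
  u = (9 - (4)·-1.2933) / (6) = 2.3622
  v = (-4 - (2)·2.3622) / (5) = -1.7449
Iteration 3:
  u = (9 - (4)·-1.7449) / (6) = 2.6633
  v = (-4 - (2)·2.6633) / (5) = -1.8653

-1.8653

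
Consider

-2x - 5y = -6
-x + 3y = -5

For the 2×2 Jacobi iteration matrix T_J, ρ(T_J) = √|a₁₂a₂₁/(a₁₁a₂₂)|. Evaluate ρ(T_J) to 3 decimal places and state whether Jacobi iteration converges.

a₁₂a₂₁/(a₁₁a₂₂) = (-5)·(-1) / ((-2)·(3)) = -0.833333
ρ = √|-0.833333| = √0.833333 = 0.913
ρ < 1, so Jacobi converges

0.913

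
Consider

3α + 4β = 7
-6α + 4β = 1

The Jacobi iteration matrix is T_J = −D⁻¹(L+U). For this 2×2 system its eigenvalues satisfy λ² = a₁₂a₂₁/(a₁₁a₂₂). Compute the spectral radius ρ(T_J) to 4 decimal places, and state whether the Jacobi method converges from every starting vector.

a₁₂a₂₁/(a₁₁a₂₂) = (4)·(-6) / ((3)·(4)) = -2.000000
ρ = √|-2.000000| = √2.000000 = 1.4142
ρ > 1, so Jacobi diverges

1.4142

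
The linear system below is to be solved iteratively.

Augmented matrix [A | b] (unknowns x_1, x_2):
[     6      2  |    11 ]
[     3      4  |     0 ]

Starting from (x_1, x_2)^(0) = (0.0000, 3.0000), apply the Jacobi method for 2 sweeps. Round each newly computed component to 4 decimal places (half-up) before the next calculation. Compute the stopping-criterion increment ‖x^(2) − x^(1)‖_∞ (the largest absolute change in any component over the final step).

1.0000

Iteration 1:
  x_1 = (11 - (2)·3.0000) / (6) = 0.8333
  x_2 = (0 - (3)·0.0000) / (4) = 0.0000
Iteration 2:
  x_1 = (11 - (2)·0.0000) / (6) = 1.8333
  x_2 = (0 - (3)·0.8333) / (4) = -0.6250
Change: (1.0000, -0.6250) → max |·| = 1.0000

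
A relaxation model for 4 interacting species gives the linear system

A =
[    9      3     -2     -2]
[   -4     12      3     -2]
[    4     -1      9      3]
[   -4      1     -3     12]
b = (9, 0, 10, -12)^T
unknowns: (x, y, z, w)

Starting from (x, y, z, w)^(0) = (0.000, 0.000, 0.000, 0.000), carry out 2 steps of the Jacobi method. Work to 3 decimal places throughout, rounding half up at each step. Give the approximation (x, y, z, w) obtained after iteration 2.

(1.025, -0.111, 1.000, -0.389)

Iteration 1:
  x = (9 - (3)·0.000 - (-2)·0.000 - (-2)·0.000) / (9) = 1.000
  y = (0 - (-4)·0.000 - (3)·0.000 - (-2)·0.000) / (12) = 0.000
  z = (10 - (4)·0.000 - (-1)·0.000 - (3)·0.000) / (9) = 1.111
  w = (-12 - (-4)·0.000 - (1)·0.000 - (-3)·0.000) / (12) = -1.000
Iteration 2:
  x = (9 - (3)·0.000 - (-2)·1.111 - (-2)·-1.000) / (9) = 1.025
  y = (0 - (-4)·1.000 - (3)·1.111 - (-2)·-1.000) / (12) = -0.111
  z = (10 - (4)·1.000 - (-1)·0.000 - (3)·-1.000) / (9) = 1.000
  w = (-12 - (-4)·1.000 - (1)·0.000 - (-3)·1.111) / (12) = -0.389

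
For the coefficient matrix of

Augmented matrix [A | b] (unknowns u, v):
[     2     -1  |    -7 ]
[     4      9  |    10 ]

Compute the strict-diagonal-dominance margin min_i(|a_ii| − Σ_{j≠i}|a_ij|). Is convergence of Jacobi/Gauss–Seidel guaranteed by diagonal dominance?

1

row 1: |2| − (1) = 1
row 2: |9| − (4) = 5
minimum over rows = 1 → strictly diagonally dominant (convergence guaranteed)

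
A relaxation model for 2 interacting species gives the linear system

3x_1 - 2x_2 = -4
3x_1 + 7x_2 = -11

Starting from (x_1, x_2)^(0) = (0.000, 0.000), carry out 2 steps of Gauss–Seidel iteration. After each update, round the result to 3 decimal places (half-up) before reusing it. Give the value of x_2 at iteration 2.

Iteration 1:
  x_1 = (-4 - (-2)·0.000) / (3) = -1.333
  x_2 = (-11 - (3)·-1.333) / (7) = -1.000
Iteration 2:
  x_1 = (-4 - (-2)·-1.000) / (3) = -2.000
  x_2 = (-11 - (3)·-2.000) / (7) = -0.714

-0.714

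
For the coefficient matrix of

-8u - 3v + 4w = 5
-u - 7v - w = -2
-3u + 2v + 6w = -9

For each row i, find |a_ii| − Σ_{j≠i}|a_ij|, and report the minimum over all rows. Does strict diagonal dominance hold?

1

row 1: |-8| − (3+4) = 1
row 2: |-7| − (1+1) = 5
row 3: |6| − (3+2) = 1
minimum over rows = 1 → strictly diagonally dominant (convergence guaranteed)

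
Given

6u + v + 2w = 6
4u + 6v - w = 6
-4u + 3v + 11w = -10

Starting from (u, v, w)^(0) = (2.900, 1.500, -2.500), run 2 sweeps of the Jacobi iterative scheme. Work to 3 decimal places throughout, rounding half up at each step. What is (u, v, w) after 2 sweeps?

(1.313, -0.099, 0.035)

Iteration 1:
  u = (6 - (1)·1.500 - (2)·-2.500) / (6) = 1.583
  v = (6 - (4)·2.900 - (-1)·-2.500) / (6) = -1.350
  w = (-10 - (-4)·2.900 - (3)·1.500) / (11) = -0.264
Iteration 2:
  u = (6 - (1)·-1.350 - (2)·-0.264) / (6) = 1.313
  v = (6 - (4)·1.583 - (-1)·-0.264) / (6) = -0.099
  w = (-10 - (-4)·1.583 - (3)·-1.350) / (11) = 0.035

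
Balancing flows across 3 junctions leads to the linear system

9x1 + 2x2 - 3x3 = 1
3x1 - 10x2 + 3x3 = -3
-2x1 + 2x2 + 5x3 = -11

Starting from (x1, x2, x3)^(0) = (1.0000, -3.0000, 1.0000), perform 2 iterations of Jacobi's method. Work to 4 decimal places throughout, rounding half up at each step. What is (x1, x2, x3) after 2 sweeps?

Iteration 1:
  x1 = (1 - (2)·-3.0000 - (-3)·1.0000) / (9) = 1.1111
  x2 = (-3 - (3)·1.0000 - (3)·1.0000) / (-10) = 0.9000
  x3 = (-11 - (-2)·1.0000 - (2)·-3.0000) / (5) = -0.6000
Iteration 2:
  x1 = (1 - (2)·0.9000 - (-3)·-0.6000) / (9) = -0.2889
  x2 = (-3 - (3)·1.1111 - (3)·-0.6000) / (-10) = 0.4533
  x3 = (-11 - (-2)·1.1111 - (2)·0.9000) / (5) = -2.1156

(-0.2889, 0.4533, -2.1156)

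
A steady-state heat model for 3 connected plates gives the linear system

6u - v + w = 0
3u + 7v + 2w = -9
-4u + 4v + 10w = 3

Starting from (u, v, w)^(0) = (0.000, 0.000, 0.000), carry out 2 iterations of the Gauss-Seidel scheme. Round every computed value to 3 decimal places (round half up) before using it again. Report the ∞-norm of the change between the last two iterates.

Iteration 1:
  u = (0 - (-1)·0.000 - (1)·0.000) / (6) = 0.000
  v = (-9 - (3)·0.000 - (2)·0.000) / (7) = -1.286
  w = (3 - (-4)·0.000 - (4)·-1.286) / (10) = 0.814
Iteration 2:
  u = (0 - (-1)·-1.286 - (1)·0.814) / (6) = -0.350
  v = (-9 - (3)·-0.350 - (2)·0.814) / (7) = -1.368
  w = (3 - (-4)·-0.350 - (4)·-1.368) / (10) = 0.707
Change: (-0.350, -0.082, -0.107) → max |·| = 0.350

0.350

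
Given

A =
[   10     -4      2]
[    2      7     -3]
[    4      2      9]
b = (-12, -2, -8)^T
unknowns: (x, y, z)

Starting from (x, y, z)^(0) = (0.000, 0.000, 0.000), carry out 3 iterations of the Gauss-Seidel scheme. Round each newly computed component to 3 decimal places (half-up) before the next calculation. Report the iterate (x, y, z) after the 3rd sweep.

(-1.177, -0.108, -0.342)

Iteration 1:
  x = (-12 - (-4)·0.000 - (2)·0.000) / (10) = -1.200
  y = (-2 - (2)·-1.200 - (-3)·0.000) / (7) = 0.057
  z = (-8 - (4)·-1.200 - (2)·0.057) / (9) = -0.368
Iteration 2:
  x = (-12 - (-4)·0.057 - (2)·-0.368) / (10) = -1.104
  y = (-2 - (2)·-1.104 - (-3)·-0.368) / (7) = -0.128
  z = (-8 - (4)·-1.104 - (2)·-0.128) / (9) = -0.370
Iteration 3:
  x = (-12 - (-4)·-0.128 - (2)·-0.370) / (10) = -1.177
  y = (-2 - (2)·-1.177 - (-3)·-0.370) / (7) = -0.108
  z = (-8 - (4)·-1.177 - (2)·-0.108) / (9) = -0.342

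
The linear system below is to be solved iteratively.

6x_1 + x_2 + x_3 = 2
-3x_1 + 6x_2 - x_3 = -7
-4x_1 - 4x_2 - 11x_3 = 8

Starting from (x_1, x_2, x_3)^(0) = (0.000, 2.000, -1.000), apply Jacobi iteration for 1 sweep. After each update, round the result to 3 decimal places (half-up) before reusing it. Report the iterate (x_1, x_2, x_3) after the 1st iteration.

Iteration 1:
  x_1 = (2 - (1)·2.000 - (1)·-1.000) / (6) = 0.167
  x_2 = (-7 - (-3)·0.000 - (-1)·-1.000) / (6) = -1.333
  x_3 = (8 - (-4)·0.000 - (-4)·2.000) / (-11) = -1.455

(0.167, -1.333, -1.455)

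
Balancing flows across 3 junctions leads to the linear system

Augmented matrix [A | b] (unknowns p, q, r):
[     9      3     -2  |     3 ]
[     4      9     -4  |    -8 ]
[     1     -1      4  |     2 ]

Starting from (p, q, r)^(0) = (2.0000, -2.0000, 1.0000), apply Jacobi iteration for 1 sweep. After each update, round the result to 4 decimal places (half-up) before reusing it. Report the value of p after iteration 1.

1.2222

Iteration 1:
  p = (3 - (3)·-2.0000 - (-2)·1.0000) / (9) = 1.2222
  q = (-8 - (4)·2.0000 - (-4)·1.0000) / (9) = -1.3333
  r = (2 - (1)·2.0000 - (-1)·-2.0000) / (4) = -0.5000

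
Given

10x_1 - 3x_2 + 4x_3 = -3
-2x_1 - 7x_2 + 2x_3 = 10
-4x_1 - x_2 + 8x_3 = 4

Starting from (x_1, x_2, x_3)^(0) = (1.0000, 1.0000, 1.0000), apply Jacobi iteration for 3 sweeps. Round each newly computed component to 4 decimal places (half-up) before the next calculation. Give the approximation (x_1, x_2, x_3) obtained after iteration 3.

Iteration 1:
  x_1 = (-3 - (-3)·1.0000 - (4)·1.0000) / (10) = -0.4000
  x_2 = (10 - (-2)·1.0000 - (2)·1.0000) / (-7) = -1.4286
  x_3 = (4 - (-4)·1.0000 - (-1)·1.0000) / (8) = 1.1250
Iteration 2:
  x_1 = (-3 - (-3)·-1.4286 - (4)·1.1250) / (10) = -1.1786
  x_2 = (10 - (-2)·-0.4000 - (2)·1.1250) / (-7) = -0.9929
  x_3 = (4 - (-4)·-0.4000 - (-1)·-1.4286) / (8) = 0.1214
Iteration 3:
  x_1 = (-3 - (-3)·-0.9929 - (4)·0.1214) / (10) = -0.6464
  x_2 = (10 - (-2)·-1.1786 - (2)·0.1214) / (-7) = -1.0571
  x_3 = (4 - (-4)·-1.1786 - (-1)·-0.9929) / (8) = -0.2134

(-0.6464, -1.0571, -0.2134)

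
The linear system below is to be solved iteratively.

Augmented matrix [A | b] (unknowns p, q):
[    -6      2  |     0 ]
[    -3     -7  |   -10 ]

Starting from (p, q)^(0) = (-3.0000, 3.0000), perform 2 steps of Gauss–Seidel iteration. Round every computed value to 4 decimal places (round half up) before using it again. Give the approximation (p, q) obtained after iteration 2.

Iteration 1:
  p = (0 - (2)·3.0000) / (-6) = 1.0000
  q = (-10 - (-3)·1.0000) / (-7) = 1.0000
Iteration 2:
  p = (0 - (2)·1.0000) / (-6) = 0.3333
  q = (-10 - (-3)·0.3333) / (-7) = 1.2857

(0.3333, 1.2857)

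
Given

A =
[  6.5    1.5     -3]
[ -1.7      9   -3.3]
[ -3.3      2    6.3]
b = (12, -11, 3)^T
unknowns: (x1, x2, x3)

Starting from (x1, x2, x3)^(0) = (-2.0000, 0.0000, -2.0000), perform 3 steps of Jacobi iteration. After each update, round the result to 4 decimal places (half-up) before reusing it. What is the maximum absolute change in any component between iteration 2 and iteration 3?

Iteration 1:
  x1 = (12 - (1.5)·0.0000 - (-3)·-2.0000) / (6.5) = 0.9231
  x2 = (-11 - (-1.7)·-2.0000 - (-3.3)·-2.0000) / (9) = -2.3333
  x3 = (3 - (-3.3)·-2.0000 - (2)·0.0000) / (6.3) = -0.5714
Iteration 2:
  x1 = (12 - (1.5)·-2.3333 - (-3)·-0.5714) / (6.5) = 2.1209
  x2 = (-11 - (-1.7)·0.9231 - (-3.3)·-0.5714) / (9) = -1.2574
  x3 = (3 - (-3.3)·0.9231 - (2)·-2.3333) / (6.3) = 1.7004
Iteration 3:
  x1 = (12 - (1.5)·-1.2574 - (-3)·1.7004) / (6.5) = 2.9211
  x2 = (-11 - (-1.7)·2.1209 - (-3.3)·1.7004) / (9) = -0.1981
  x3 = (3 - (-3.3)·2.1209 - (2)·-1.2574) / (6.3) = 1.9863
Change: (0.8002, 1.0593, 0.2859) → max |·| = 1.0593

1.0593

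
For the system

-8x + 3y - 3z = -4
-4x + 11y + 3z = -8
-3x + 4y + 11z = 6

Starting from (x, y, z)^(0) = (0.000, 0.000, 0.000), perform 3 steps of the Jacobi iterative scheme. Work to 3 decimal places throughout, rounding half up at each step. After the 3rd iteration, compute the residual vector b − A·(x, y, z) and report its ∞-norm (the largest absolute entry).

0.719

Iteration 1:
  x = (-4 - (3)·0.000 - (-3)·0.000) / (-8) = 0.500
  y = (-8 - (-4)·0.000 - (3)·0.000) / (11) = -0.727
  z = (6 - (-3)·0.000 - (4)·0.000) / (11) = 0.545
Iteration 2:
  x = (-4 - (3)·-0.727 - (-3)·0.545) / (-8) = 0.023
  y = (-8 - (-4)·0.500 - (3)·0.545) / (11) = -0.694
  z = (6 - (-3)·0.500 - (4)·-0.727) / (11) = 0.946
Iteration 3:
  x = (-4 - (3)·-0.694 - (-3)·0.946) / (-8) = -0.115
  y = (-8 - (-4)·0.023 - (3)·0.946) / (11) = -0.977
  z = (6 - (-3)·0.023 - (4)·-0.694) / (11) = 0.804
Residual b − A·x = (0.423, -0.125, 0.719); ∞-norm = 0.719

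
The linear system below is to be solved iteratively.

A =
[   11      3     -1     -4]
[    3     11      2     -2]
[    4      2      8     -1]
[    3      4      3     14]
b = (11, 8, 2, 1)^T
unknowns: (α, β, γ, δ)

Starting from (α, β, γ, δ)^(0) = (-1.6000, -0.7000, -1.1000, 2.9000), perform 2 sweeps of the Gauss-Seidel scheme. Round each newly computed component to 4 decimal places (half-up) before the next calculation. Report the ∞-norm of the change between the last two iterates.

1.6229

Iteration 1:
  α = (11 - (3)·-0.7000 - (-1)·-1.1000 - (-4)·2.9000) / (11) = 2.1455
  β = (8 - (3)·2.1455 - (2)·-1.1000 - (-2)·2.9000) / (11) = 0.8694
  γ = (2 - (4)·2.1455 - (2)·0.8694 - (-1)·2.9000) / (8) = -0.6776
  δ = (1 - (3)·2.1455 - (4)·0.8694 - (3)·-0.6776) / (14) = -0.4915
Iteration 2:
  α = (11 - (3)·0.8694 - (-1)·-0.6776 - (-4)·-0.4915) / (11) = 0.5226
  β = (8 - (3)·0.5226 - (2)·-0.6776 - (-2)·-0.4915) / (11) = 0.6186
  γ = (2 - (4)·0.5226 - (2)·0.6186 - (-1)·-0.4915) / (8) = -0.2274
  δ = (1 - (3)·0.5226 - (4)·0.6186 - (3)·-0.2274) / (14) = -0.1686
Change: (-1.6229, -0.2508, 0.4502, 0.3229) → max |·| = 1.6229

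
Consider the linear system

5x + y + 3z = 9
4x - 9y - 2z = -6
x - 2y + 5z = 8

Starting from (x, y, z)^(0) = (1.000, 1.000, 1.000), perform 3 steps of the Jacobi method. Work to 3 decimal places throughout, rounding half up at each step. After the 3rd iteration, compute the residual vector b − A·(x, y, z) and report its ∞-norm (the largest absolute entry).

Iteration 1:
  x = (9 - (1)·1.000 - (3)·1.000) / (5) = 1.000
  y = (-6 - (4)·1.000 - (-2)·1.000) / (-9) = 0.889
  z = (8 - (1)·1.000 - (-2)·1.000) / (5) = 1.800
Iteration 2:
  x = (9 - (1)·0.889 - (3)·1.800) / (5) = 0.542
  y = (-6 - (4)·1.000 - (-2)·1.800) / (-9) = 0.711
  z = (8 - (1)·1.000 - (-2)·0.889) / (5) = 1.756
Iteration 3:
  x = (9 - (1)·0.711 - (3)·1.756) / (5) = 0.604
  y = (-6 - (4)·0.542 - (-2)·1.756) / (-9) = 0.517
  z = (8 - (1)·0.542 - (-2)·0.711) / (5) = 1.776
Residual b − A·x = (0.135, -0.211, -0.450); ∞-norm = 0.450

0.450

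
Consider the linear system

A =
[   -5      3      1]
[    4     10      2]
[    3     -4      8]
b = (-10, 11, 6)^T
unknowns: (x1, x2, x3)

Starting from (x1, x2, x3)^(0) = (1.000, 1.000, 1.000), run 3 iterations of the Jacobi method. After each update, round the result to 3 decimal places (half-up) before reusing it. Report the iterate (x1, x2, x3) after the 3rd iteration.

Iteration 1:
  x1 = (-10 - (3)·1.000 - (1)·1.000) / (-5) = 2.800
  x2 = (11 - (4)·1.000 - (2)·1.000) / (10) = 0.500
  x3 = (6 - (3)·1.000 - (-4)·1.000) / (8) = 0.875
Iteration 2:
  x1 = (-10 - (3)·0.500 - (1)·0.875) / (-5) = 2.475
  x2 = (11 - (4)·2.800 - (2)·0.875) / (10) = -0.195
  x3 = (6 - (3)·2.800 - (-4)·0.500) / (8) = -0.050
Iteration 3:
  x1 = (-10 - (3)·-0.195 - (1)·-0.050) / (-5) = 1.873
  x2 = (11 - (4)·2.475 - (2)·-0.050) / (10) = 0.120
  x3 = (6 - (3)·2.475 - (-4)·-0.195) / (8) = -0.276

(1.873, 0.120, -0.276)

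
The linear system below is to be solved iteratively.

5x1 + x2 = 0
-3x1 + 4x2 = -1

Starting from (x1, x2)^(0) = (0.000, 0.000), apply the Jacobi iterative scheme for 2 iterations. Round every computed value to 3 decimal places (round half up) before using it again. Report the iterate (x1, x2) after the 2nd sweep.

Iteration 1:
  x1 = (0 - (1)·0.000) / (5) = 0.000
  x2 = (-1 - (-3)·0.000) / (4) = -0.250
Iteration 2:
  x1 = (0 - (1)·-0.250) / (5) = 0.050
  x2 = (-1 - (-3)·0.000) / (4) = -0.250

(0.050, -0.250)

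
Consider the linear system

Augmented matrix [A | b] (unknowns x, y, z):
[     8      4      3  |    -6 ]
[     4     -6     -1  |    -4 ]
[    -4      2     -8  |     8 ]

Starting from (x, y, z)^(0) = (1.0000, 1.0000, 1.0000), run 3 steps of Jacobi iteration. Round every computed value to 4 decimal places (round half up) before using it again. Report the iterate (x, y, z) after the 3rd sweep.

Iteration 1:
  x = (-6 - (4)·1.0000 - (3)·1.0000) / (8) = -1.6250
  y = (-4 - (4)·1.0000 - (-1)·1.0000) / (-6) = 1.1667
  z = (8 - (-4)·1.0000 - (2)·1.0000) / (-8) = -1.2500
Iteration 2:
  x = (-6 - (4)·1.1667 - (3)·-1.2500) / (8) = -0.8646
  y = (-4 - (4)·-1.6250 - (-1)·-1.2500) / (-6) = -0.2083
  z = (8 - (-4)·-1.6250 - (2)·1.1667) / (-8) = 0.1042
Iteration 3:
  x = (-6 - (4)·-0.2083 - (3)·0.1042) / (8) = -0.6849
  y = (-4 - (4)·-0.8646 - (-1)·0.1042) / (-6) = 0.0729
  z = (8 - (-4)·-0.8646 - (2)·-0.2083) / (-8) = -0.6198

(-0.6849, 0.0729, -0.6198)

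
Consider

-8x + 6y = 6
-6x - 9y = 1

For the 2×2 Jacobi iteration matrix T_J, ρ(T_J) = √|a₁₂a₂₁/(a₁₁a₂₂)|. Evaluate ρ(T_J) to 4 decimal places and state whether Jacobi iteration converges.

0.7071

a₁₂a₂₁/(a₁₁a₂₂) = (6)·(-6) / ((-8)·(-9)) = -0.500000
ρ = √|-0.500000| = √0.500000 = 0.7071
ρ < 1, so Jacobi converges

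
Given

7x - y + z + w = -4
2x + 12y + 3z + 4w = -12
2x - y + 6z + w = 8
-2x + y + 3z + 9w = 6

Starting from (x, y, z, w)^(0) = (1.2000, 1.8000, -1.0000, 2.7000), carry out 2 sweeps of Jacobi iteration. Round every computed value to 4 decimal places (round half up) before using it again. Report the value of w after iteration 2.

0.4873

Iteration 1:
  x = (-4 - (-1)·1.8000 - (1)·-1.0000 - (1)·2.7000) / (7) = -0.5571
  y = (-12 - (2)·1.2000 - (3)·-1.0000 - (4)·2.7000) / (12) = -1.8500
  z = (8 - (2)·1.2000 - (-1)·1.8000 - (1)·2.7000) / (6) = 0.7833
  w = (6 - (-2)·1.2000 - (1)·1.8000 - (3)·-1.0000) / (9) = 1.0667
Iteration 2:
  x = (-4 - (-1)·-1.8500 - (1)·0.7833 - (1)·1.0667) / (7) = -1.1000
  y = (-12 - (2)·-0.5571 - (3)·0.7833 - (4)·1.0667) / (12) = -1.4585
  z = (8 - (2)·-0.5571 - (-1)·-1.8500 - (1)·1.0667) / (6) = 1.0329
  w = (6 - (-2)·-0.5571 - (1)·-1.8500 - (3)·0.7833) / (9) = 0.4873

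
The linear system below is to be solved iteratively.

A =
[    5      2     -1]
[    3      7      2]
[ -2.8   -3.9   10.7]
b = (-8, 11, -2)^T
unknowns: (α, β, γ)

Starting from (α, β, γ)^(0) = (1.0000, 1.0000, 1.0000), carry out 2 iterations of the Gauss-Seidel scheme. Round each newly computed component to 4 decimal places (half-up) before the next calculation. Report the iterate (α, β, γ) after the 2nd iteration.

Iteration 1:
  α = (-8 - (2)·1.0000 - (-1)·1.0000) / (5) = -1.8000
  β = (11 - (3)·-1.8000 - (2)·1.0000) / (7) = 2.0571
  γ = (-2 - (-2.8)·-1.8000 - (-3.9)·2.0571) / (10.7) = 0.0918
Iteration 2:
  α = (-8 - (2)·2.0571 - (-1)·0.0918) / (5) = -2.4045
  β = (11 - (3)·-2.4045 - (2)·0.0918) / (7) = 2.5757
  γ = (-2 - (-2.8)·-2.4045 - (-3.9)·2.5757) / (10.7) = 0.1227

(-2.4045, 2.5757, 0.1227)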